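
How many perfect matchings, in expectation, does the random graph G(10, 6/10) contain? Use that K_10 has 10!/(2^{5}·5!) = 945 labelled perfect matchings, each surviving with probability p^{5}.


K_10 has 10!/(2^{5}·5!) = 945 labelled perfect matchings.
For each such perfect matching H, let X_H = 1 if all 5 edges of H are present in G. Then P[X_H = 1] = p^{5} = (3/5)^{5} = 243/3125.
Summing the indicators: E[X] = Σ_H E[X_H] = 945 · p^{5} = 945 · 243/3125 = 45927/625.
Numerically: E[X] ≈ 73.48.

E[X] = 945 · (3/5)^{5} = 45927/625 ≈ 73.48.


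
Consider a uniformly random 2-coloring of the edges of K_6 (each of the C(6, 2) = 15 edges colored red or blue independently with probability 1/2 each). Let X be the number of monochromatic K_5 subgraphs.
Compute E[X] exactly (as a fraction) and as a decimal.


Let X = Σ_S X_S over the C(6, 5) = 6 subsets S of size 5, where X_S = 1 if the K_5 on S is monochromatic.
For a fixed S, the K_5 on S has C(5, 2) = 10 edges. P[all 10 edges red] = (1/2)^10, and likewise for blue, so P[monochromatic] = 2·(1/2)^10 = 2^{1 − 10} = 1/512.
Summing: E[X] = C(6, 5) · 2^{1 − 10} = 6 · 1/512 = 3/256.
Numerically: E[X] ≈ 0.01172.

E[X] = C(6,5)·2^(1−C(5,2)) = 3/256 ≈ 0.01172.


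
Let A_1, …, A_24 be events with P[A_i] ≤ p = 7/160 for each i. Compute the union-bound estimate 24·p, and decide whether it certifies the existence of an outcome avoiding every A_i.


Union bound: P[∪_{i=1}^{24} A_i] ≤ Σ_i P[A_i] ≤ 24·p = 24·(7/160) = 21/20.
Numerically: 21/20 ≈ 1.050.
Is 21/20 < 1? NO.
Since the bound 21/20 is ≥ 1, the union bound is uninformative here; it does NOT by itself certify existence.

24·p = 21/20 ≈ 1.050; existence NOT certified by the union bound.


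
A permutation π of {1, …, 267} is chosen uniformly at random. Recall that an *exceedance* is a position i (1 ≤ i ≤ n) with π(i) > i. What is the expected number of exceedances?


Write X = Σ_{i=1}^{267} X_i, where X_i = 1_{π(i) > i}.
For each fixed i, π(i) is uniform over {1, …, 267} (marginal of a uniform permutation), so P[π(i) > i] = (n − i)/n. Summing: Σ_{i=1}^{267} (n − i)/n = (0 + 1 + … + 266)/267 = 267(267 − 1)/(2·267) = (267 − 1)/2.
Hence E[X] = Σ_{i=1}^{267} (267 − i)/267 = 133 ≈ 133.000000.

E[X] = 133 = 133.000000.


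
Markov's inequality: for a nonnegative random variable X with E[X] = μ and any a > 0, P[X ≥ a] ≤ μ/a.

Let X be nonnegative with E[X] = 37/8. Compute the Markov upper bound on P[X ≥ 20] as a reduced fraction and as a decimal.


μ = E[X] = 37/8, a = 20.
Markov: P[X ≥ 20] ≤ μ/a = (37/8)/20 = 37/160.
Numerically: ≈ 0.2313.
(Since a = 20 > μ = 4.6250, the bound 37/160 is < 1 and informative.)

P[X ≥ 20] ≤ 37/160 ≈ 0.2313.


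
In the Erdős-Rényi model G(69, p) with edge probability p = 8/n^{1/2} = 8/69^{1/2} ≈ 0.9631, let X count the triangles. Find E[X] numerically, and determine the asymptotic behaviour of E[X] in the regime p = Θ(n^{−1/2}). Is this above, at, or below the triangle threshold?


Number of potential triangles: C(69, 3) = 52394.
Each occurs with probability p³ ≈ (0.9631)³ ≈ 8.932979e-01.
By linearity: E[X] = C(69, 3)·p³ ≈ 52394 · 8.932979e-01 ≈ 46803.4514.
Since α = 1/2 < 1, p = c/n^{1/2} ≫ 1/n is above the triangle threshold p ~ 1/n. Asymptotically E[X] ~ (c³/6)·n^{3(1−α)} = (8³/6)·n^{1.5} → ∞; triangles are abundant w.h.p.

E[X] ≈ 46803.4514; in regime p = Θ(1/n^{1/2}) E[X] diverges (above the triangle threshold p ~ 1/n).


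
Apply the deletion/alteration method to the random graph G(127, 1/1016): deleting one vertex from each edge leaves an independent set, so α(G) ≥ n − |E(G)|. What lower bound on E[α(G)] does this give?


E[|E(G)|] = C(127, 2)·p = 8001 · (1/1016) = 63/8.
E[α(G)] ≥ n − E[|E(G)|] = 127 − 63/8 = 953/8.
Numerically: ≈ 119.1250.
(This is only a lower bound; the true E[α(G)] may be larger.)

E[α(G)] ≥ 953/8 ≈ 119.1250.


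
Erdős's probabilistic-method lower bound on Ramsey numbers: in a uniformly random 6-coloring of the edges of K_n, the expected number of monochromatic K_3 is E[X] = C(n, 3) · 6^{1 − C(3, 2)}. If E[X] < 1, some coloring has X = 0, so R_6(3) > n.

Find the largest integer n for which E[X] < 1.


We need C(n, 3) · 6^{1 − 3} < 1, i.e. C(n, 3) < 6^{3 − 1} = 36.
Check values of n near the boundary:
  n = 3: C(3, 3) = 1; 1 < 36? YES
  n = 4: C(4, 3) = 4; 4 < 36? YES
  n = 5: C(5, 3) = 10; 10 < 36? YES
  n = 6: C(6, 3) = 20; 20 < 36? YES
  n = 7: C(7, 3) = 35; 35 < 36? YES
  n = 8: C(8, 3) = 56; 56 < 36? NO
The largest n with C(n, 3) < 36 is n = 7 (where E[X] = 35/36 ≈ 0.9722). Hence R_6(3) > 7, i.e. R_6(3) ≥ 8.

Largest n = 7; hence R_6(3) > 7.


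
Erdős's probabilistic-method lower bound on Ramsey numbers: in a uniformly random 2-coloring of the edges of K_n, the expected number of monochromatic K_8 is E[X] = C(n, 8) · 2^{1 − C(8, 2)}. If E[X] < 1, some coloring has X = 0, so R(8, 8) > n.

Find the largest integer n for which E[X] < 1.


We need C(n, 8) · 2^{1 − 28} < 1, i.e. C(n, 8) < 2^{28 − 1} = 134217728.
Check values of n near the boundary:
  n = 37: C(37, 8) = 38608020; 38608020 < 134217728? YES
  n = 38: C(38, 8) = 48903492; 48903492 < 134217728? YES
  n = 39: C(39, 8) = 61523748; 61523748 < 134217728? YES
  n = 40: C(40, 8) = 76904685; 76904685 < 134217728? YES
  n = 41: C(41, 8) = 95548245; 95548245 < 134217728? YES
  n = 42: C(42, 8) = 118030185; 118030185 < 134217728? YES
  n = 43: C(43, 8) = 145008513; 145008513 < 134217728? NO
  n = 44: C(44, 8) = 177232627; 177232627 < 134217728? NO
  n = 45: C(45, 8) = 215553195; 215553195 < 134217728? NO
The largest n with C(n, 8) < 134217728 is n = 42 (where E[X] = 118030185/134217728 ≈ 0.879393). Hence R(8, 8) > 42, i.e. R(8, 8) ≥ 43.

Largest n = 42; hence R(8, 8) > 42.


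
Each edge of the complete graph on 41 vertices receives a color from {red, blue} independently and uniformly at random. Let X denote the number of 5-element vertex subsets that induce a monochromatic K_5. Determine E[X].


Let X = Σ_S X_S over the C(41, 5) = 749398 subsets S of size 5, where X_S = 1 if the K_5 on S is monochromatic.
For a fixed S, the K_5 on S has C(5, 2) = 10 edges. P[all 10 edges red] = (1/2)^10, and likewise for blue, so P[monochromatic] = 2·(1/2)^10 = 2^{1 − 10} = 1/512.
By linearity of expectation: E[X] = C(41, 5) · 2^{1 − 10} = 749398 · 1/512 = 374699/256.
Numerically: E[X] ≈ 1463.66797.

E[X] = C(41,5)·2^(1−C(5,2)) = 374699/256 ≈ 1463.66797.


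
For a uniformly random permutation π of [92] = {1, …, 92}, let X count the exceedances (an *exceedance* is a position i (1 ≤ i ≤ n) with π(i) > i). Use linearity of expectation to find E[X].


Write X = Σ_{i=1}^{92} X_i, where X_i = 1_{π(i) > i}.
For each fixed i, π(i) is uniform over {1, …, 92} (marginal of a uniform permutation), so P[π(i) > i] = (n − i)/n. Summing: Σ_{i=1}^{92} (n − i)/n = (0 + 1 + … + 91)/92 = 92(92 − 1)/(2·92) = (92 − 1)/2.
Hence E[X] = Σ_{i=1}^{92} (92 − i)/92 = 91/2 ≈ 45.500.

E[X] = 91/2 = 45.500.


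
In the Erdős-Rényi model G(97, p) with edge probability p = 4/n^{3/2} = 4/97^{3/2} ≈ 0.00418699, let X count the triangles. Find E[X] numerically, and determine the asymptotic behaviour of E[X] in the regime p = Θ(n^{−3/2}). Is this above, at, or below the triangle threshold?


Number of potential triangles: C(97, 3) = 147440.
Each occurs with probability p³ ≈ (0.00418699)³ ≈ 7.34018777e-08.
By linearity: E[X] = C(97, 3)·p³ ≈ 147440 · 7.34018777e-08 ≈ 0.010822.
Since α = 3/2 > 1, p = c/n^{3/2} = o(1/n) is below the triangle threshold p ~ 1/n. Asymptotically E[X] ~ (c³/6)·n^{3(1−α)} = (4³/6)·n^{-1.5} → 0, so by Markov's inequality G has no triangles w.h.p.

E[X] ≈ 0.010822; in regime p = Θ(1/n^{3/2}) E[X] tends to 0 (below the triangle threshold p ~ 1/n).


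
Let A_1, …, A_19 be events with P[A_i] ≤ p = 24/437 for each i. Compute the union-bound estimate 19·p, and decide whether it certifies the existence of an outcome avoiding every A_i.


Union bound: P[∪_{i=1}^{19} A_i] ≤ Σ_i P[A_i] ≤ 19·p = 19·(24/437) = 24/23.
Numerically: 24/23 ≈ 1.043478.
Is 24/23 < 1? NO.
Since the bound 24/23 is ≥ 1, the union bound is uninformative here; it does NOT by itself certify existence.

19·p = 24/23 ≈ 1.043478; existence NOT certified by the union bound.


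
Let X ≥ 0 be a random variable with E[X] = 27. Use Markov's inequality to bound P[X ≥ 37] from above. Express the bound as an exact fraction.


μ = E[X] = 27, a = 37.
Markov: P[X ≥ 37] ≤ μ/a = (27)/37 = 27/37.
Numerically: ≈ 0.7297.
(Since a = 37 > μ = 27.0000, the bound 27/37 is < 1 and informative.)

P[X ≥ 37] ≤ 27/37 ≈ 0.7297.


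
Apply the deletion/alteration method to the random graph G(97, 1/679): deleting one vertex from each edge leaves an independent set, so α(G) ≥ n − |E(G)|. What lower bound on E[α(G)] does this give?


E[|E(G)|] = C(97, 2)·p = 4656 · (1/679) = 48/7.
E[α(G)] ≥ n − E[|E(G)|] = 97 − 48/7 = 631/7.
Numerically: ≈ 90.14286.
(This is only a lower bound; the true E[α(G)] may be larger.)

E[α(G)] ≥ 631/7 ≈ 90.14286.


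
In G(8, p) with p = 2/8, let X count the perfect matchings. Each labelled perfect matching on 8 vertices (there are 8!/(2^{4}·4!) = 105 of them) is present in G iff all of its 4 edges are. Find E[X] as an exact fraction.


K_8 has 8!/(2^{4}·4!) = 105 labelled perfect matchings.
For each such perfect matching H, let X_H = 1 if all 4 edges of H are present in G. Then P[X_H = 1] = p^{4} = (1/4)^{4} = 1/256.
By linearity of expectation: E[X] = Σ_H E[X_H] = 105 · p^{4} = 105 · 1/256 = 105/256.
Numerically: E[X] ≈ 0.41016.

E[X] = 105 · (1/4)^{4} = 105/256 ≈ 0.41016.


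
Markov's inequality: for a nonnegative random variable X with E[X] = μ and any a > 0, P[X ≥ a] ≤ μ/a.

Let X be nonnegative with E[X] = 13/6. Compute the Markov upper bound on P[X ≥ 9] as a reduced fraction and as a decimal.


μ = E[X] = 13/6, a = 9.
Markov: P[X ≥ 9] ≤ μ/a = (13/6)/9 = 13/54.
Numerically: ≈ 0.2407.
(Since a = 9 > μ = 2.1667, the bound 13/54 is < 1 and informative.)

P[X ≥ 9] ≤ 13/54 ≈ 0.2407.


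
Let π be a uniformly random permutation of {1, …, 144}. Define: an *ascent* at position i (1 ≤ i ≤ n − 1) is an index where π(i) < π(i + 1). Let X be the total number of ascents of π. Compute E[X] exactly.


Write X = Σ X_I over i = 1, …, 143, with X_I the indicator of one ascent.
There are 143 indicators.
For each fixed i, the pair (π(i), π(i+1)) is a uniformly random ordered pair of distinct values from {1, …, 144}; by symmetry P[π(i) < π(i+1)] = 1/2.
By linearity: E[X] = 143 · (1/2) = (144 − 1) · (1/2) = 143/2 ≈ 71.50000.

E[X] = 143/2 = 71.50000.


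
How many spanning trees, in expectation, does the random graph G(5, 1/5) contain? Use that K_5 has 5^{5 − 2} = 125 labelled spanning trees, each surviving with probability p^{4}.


K_5 has 5^{5 − 2} = 125 labelled spanning trees.
For each such spanning tree H, let X_H = 1 if all 4 edges of H are present in G. Then P[X_H = 1] = p^{4} = (1/5)^{4} = 1/625.
Summing the indicators: E[X] = Σ_H E[X_H] = 125 · p^{4} = 125 · 1/625 = 1/5.
Numerically: E[X] ≈ 0.2.

E[X] = 125 · (1/5)^{4} = 1/5 ≈ 0.2.


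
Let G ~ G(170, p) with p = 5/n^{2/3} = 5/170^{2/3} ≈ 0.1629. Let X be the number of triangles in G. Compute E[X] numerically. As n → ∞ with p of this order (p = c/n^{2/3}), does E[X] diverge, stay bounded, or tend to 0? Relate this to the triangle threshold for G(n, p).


Number of potential triangles: C(170, 3) = 804440.
Each occurs with probability p³ ≈ (0.1629)³ ≈ 4.325260e-03.
By linearity: E[X] = C(170, 3)·p³ ≈ 804440 · 4.325260e-03 ≈ 3479.4118.
Since α = 2/3 < 1, p = c/n^{2/3} ≫ 1/n is above the triangle threshold p ~ 1/n. Asymptotically E[X] ~ (c³/6)·n^{3(1−α)} = (5³/6)·n^{1} → ∞; triangles are abundant w.h.p.

E[X] ≈ 3479.4118; in regime p = Θ(1/n^{2/3}) E[X] diverges (above the triangle threshold p ~ 1/n).


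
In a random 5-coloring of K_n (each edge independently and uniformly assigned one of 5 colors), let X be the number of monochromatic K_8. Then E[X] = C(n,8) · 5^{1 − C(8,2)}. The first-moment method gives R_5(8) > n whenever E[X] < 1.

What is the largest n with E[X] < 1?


We need C(n, 8) · 5^{1 − 28} < 1, i.e. C(n, 8) < 5^{28 − 1} = 7450580596923828125.
Check values of n near the boundary:
  n = 861: C(861, 8) = 7250034996615275865; 7250034996615275865 < 7450580596923828125? YES
  n = 862: C(862, 8) = 7317951015318931845; 7317951015318931845 < 7450580596923828125? YES
  n = 863: C(863, 8) = 7386423071602617757; 7386423071602617757 < 7450580596923828125? YES
  n = 864: C(864, 8) = 7455455062926006708; 7455455062926006708 < 7450580596923828125? NO
  n = 865: C(865, 8) = 7525050909487743060; 7525050909487743060 < 7450580596923828125? NO
The largest n with C(n, 8) < 7450580596923828125 is n = 863 (where E[X] = 7386423071602617757/7450580596923828125 ≈ 0.991). Hence R_5(8) > 863, i.e. R_5(8) ≥ 864.

Largest n = 863; hence R_5(8) > 863.


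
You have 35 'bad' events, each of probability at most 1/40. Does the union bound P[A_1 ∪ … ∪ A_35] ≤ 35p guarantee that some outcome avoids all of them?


Union bound: P[∪_{i=1}^{35} A_i] ≤ Σ_i P[A_i] ≤ 35·p = 35·(1/40) = 7/8.
Numerically: 7/8 ≈ 0.8750000.
Is 7/8 < 1? YES.
Since P[∪ A_i] ≤ 7/8 < 1, the complement has P[∩ A_i^c] ≥ 1 − 7/8 = 1/8 > 0, so some outcome avoids every A_i.

35·p = 7/8 ≈ 0.8750000; existence CERTIFIED by the union bound.


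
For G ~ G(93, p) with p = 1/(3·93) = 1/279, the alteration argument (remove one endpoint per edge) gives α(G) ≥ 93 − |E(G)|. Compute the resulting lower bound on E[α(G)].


E[|E(G)|] = C(93, 2)·p = 4278 · (1/279) = 46/3.
E[α(G)] ≥ n − E[|E(G)|] = 93 − 46/3 = 233/3.
Numerically: ≈ 77.666667.
(This is only a lower bound; the true E[α(G)] may be larger.)

E[α(G)] ≥ 233/3 ≈ 77.666667.


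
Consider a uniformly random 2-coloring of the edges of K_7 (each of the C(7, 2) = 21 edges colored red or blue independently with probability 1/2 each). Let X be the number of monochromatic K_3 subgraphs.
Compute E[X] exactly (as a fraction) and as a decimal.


Let X = Σ_S X_S over the C(7, 3) = 35 subsets S of size 3, where X_S = 1 if the K_3 on S is monochromatic.
For a fixed S, the K_3 on S has C(3, 2) = 3 edges. P[all 3 edges red] = (1/2)^3, and likewise for blue, so P[monochromatic] = 2·(1/2)^3 = 2^{1 − 3} = 1/4.
By linearity: E[X] = C(7, 3) · 2^{1 − 3} = 35 · 1/4 = 35/4.
Numerically: E[X] ≈ 8.75000.

E[X] = C(7,3)·2^(1−C(3,2)) = 35/4 ≈ 8.75000.


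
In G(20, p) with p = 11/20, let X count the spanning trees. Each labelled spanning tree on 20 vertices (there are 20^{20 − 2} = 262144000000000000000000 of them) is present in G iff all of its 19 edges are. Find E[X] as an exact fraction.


K_20 has 20^{20 − 2} = 262144000000000000000000 labelled spanning trees.
For each such spanning tree H, let X_H = 1 if all 19 edges of H are present in G. Then P[X_H = 1] = p^{19} = (11/20)^{19} = 61159090448414546291/5242880000000000000000000.
By linearity of expectation: E[X] = Σ_H E[X_H] = 262144000000000000000000 · p^{19} = 262144000000000000000000 · 61159090448414546291/5242880000000000000000000 = 61159090448414546291/20.
Numerically: E[X] ≈ 3.058e+18.

E[X] = 262144000000000000000000 · (11/20)^{19} = 61159090448414546291/20 ≈ 3.058e+18.


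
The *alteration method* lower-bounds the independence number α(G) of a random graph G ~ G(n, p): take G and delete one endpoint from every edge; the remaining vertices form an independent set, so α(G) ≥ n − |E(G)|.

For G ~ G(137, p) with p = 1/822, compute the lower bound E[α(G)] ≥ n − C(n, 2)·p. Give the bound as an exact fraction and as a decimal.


E[|E(G)|] = C(137, 2)·p = 9316 · (1/822) = 34/3.
E[α(G)] ≥ n − E[|E(G)|] = 137 − 34/3 = 377/3.
Numerically: ≈ 125.66667.
(This is only a lower bound; the true E[α(G)] may be larger.)

E[α(G)] ≥ 377/3 ≈ 125.66667.


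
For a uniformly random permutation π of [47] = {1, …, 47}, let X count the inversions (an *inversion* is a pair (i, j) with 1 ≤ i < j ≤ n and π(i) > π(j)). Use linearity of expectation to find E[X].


Write X = Σ X_I over the C(47, 2) = 1081 pairs i < j, with X_I the indicator of one inversion.
There are 1081 indicators.
For each fixed pair i < j, the values π(i) and π(j) are two distinct elements of {1, …, 47} in uniformly random order; by symmetry P[π(i) > π(j)] = 1/2.
By linearity: E[X] = 1081 · (1/2) = C(47, 2) · (1/2) = 1081/2 = 1081/2 ≈ 540.50000.

E[X] = 1081/2 = 540.50000.


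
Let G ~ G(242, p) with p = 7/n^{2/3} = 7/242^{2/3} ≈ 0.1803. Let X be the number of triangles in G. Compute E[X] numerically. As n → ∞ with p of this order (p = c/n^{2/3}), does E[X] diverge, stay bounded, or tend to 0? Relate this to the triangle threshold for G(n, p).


Number of potential triangles: C(242, 3) = 2332880.
Each occurs with probability p³ ≈ (0.1803)³ ≈ 5.856840e-03.
By linearity: E[X] = C(242, 3)·p³ ≈ 2332880 · 5.856840e-03 ≈ 13663.3058.
Since α = 2/3 < 1, p = c/n^{2/3} ≫ 1/n is above the triangle threshold p ~ 1/n. Asymptotically E[X] ~ (c³/6)·n^{3(1−α)} = (7³/6)·n^{1} → ∞; triangles are abundant w.h.p.

E[X] ≈ 13663.3058; in regime p = Θ(1/n^{2/3}) E[X] diverges (above the triangle threshold p ~ 1/n).


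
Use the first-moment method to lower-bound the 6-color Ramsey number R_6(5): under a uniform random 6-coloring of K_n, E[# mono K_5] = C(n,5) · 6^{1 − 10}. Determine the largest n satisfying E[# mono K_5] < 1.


We need C(n, 5) · 6^{1 − 10} < 1, i.e. C(n, 5) < 6^{10 − 1} = 10077696.
Check values of n near the boundary:
  n = 66: C(66, 5) = 8936928; 8936928 < 10077696? YES
  n = 67: C(67, 5) = 9657648; 9657648 < 10077696? YES
  n = 68: C(68, 5) = 10424128; 10424128 < 10077696? NO
  n = 69: C(69, 5) = 11238513; 11238513 < 10077696? NO
The largest n with C(n, 5) < 10077696 is n = 67 (where E[X] = 67067/69984 ≈ 0.9583190). Hence R_6(5) > 67, i.e. R_6(5) ≥ 68.

Largest n = 67; hence R_6(5) > 67.


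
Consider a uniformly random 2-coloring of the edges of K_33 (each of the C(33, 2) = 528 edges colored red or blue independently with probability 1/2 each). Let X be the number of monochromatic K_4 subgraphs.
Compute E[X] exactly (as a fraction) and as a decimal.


Let X = Σ_S X_S over the C(33, 4) = 40920 subsets S of size 4, where X_S = 1 if the K_4 on S is monochromatic.
For a fixed S, the K_4 on S has C(4, 2) = 6 edges. P[all 6 edges red] = (1/2)^6, and likewise for blue, so P[monochromatic] = 2·(1/2)^6 = 2^{1 − 6} = 1/32.
By linearity of expectation: E[X] = C(33, 4) · 2^{1 − 6} = 40920 · 1/32 = 5115/4.
Numerically: E[X] ≈ 1278.75000.

E[X] = C(33,4)·2^(1−C(4,2)) = 5115/4 ≈ 1278.75000.


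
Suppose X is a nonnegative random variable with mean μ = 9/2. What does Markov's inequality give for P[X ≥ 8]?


μ = E[X] = 9/2, a = 8.
Markov: P[X ≥ 8] ≤ μ/a = (9/2)/8 = 9/16.
Numerically: ≈ 0.562.
(Since a = 8 > μ = 4.500, the bound 9/16 is < 1 and informative.)

P[X ≥ 8] ≤ 9/16 ≈ 0.562.


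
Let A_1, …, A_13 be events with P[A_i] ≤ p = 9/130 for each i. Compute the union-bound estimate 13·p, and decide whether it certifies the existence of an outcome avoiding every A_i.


Union bound: P[∪_{i=1}^{13} A_i] ≤ Σ_i P[A_i] ≤ 13·p = 13·(9/130) = 9/10.
Numerically: 9/10 ≈ 0.900.
Is 9/10 < 1? YES.
Since P[∪ A_i] ≤ 9/10 < 1, the complement has P[∩ A_i^c] ≥ 1 − 9/10 = 1/10 > 0, so some outcome avoids every A_i.

13·p = 9/10 ≈ 0.900; existence CERTIFIED by the union bound.


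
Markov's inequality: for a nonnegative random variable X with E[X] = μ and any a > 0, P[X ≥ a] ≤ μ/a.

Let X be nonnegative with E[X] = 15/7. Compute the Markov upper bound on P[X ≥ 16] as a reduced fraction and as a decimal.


μ = E[X] = 15/7, a = 16.
Markov: P[X ≥ 16] ≤ μ/a = (15/7)/16 = 15/112.
Numerically: ≈ 0.1339.
(Since a = 16 > μ = 2.1429, the bound 15/112 is < 1 and informative.)

P[X ≥ 16] ≤ 15/112 ≈ 0.1339.


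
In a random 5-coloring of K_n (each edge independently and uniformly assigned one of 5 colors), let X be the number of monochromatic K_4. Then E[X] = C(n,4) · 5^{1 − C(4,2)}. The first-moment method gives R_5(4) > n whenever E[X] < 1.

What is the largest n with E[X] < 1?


We need C(n, 4) · 5^{1 − 6} < 1, i.e. C(n, 4) < 5^{6 − 1} = 3125.
Check values of n near the boundary:
  n = 16: C(16, 4) = 1820; 1820 < 3125? YES
  n = 17: C(17, 4) = 2380; 2380 < 3125? YES
  n = 18: C(18, 4) = 3060; 3060 < 3125? YES
  n = 19: C(19, 4) = 3876; 3876 < 3125? NO
The largest n with C(n, 4) < 3125 is n = 18 (where E[X] = 612/625 ≈ 0.979). Hence R_5(4) > 18, i.e. R_5(4) ≥ 19.

Largest n = 18; hence R_5(4) > 18.


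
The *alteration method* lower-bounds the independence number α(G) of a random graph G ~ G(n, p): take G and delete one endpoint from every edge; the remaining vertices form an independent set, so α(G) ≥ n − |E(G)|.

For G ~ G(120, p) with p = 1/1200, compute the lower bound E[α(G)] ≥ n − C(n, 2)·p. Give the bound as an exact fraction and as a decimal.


E[|E(G)|] = C(120, 2)·p = 7140 · (1/1200) = 119/20.
E[α(G)] ≥ n − E[|E(G)|] = 120 − 119/20 = 2281/20.
Numerically: ≈ 114.0500.
(This is only a lower bound; the true E[α(G)] may be larger.)

E[α(G)] ≥ 2281/20 ≈ 114.0500.


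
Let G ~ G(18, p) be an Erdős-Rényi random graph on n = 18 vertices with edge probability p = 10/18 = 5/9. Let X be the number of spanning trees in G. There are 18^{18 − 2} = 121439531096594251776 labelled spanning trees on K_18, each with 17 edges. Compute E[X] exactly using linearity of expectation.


K_18 has 18^{18 − 2} = 121439531096594251776 labelled spanning trees.
For each such spanning tree H, let X_H = 1 if all 17 edges of H are present in G. Then P[X_H = 1] = p^{17} = (5/9)^{17} = 762939453125/16677181699666569.
Summing the indicators: E[X] = Σ_H E[X_H] = 121439531096594251776 · p^{17} = 121439531096594251776 · 762939453125/16677181699666569 = 50000000000000000/9.
Numerically: E[X] ≈ 5.56e+15.

E[X] = 121439531096594251776 · (5/9)^{17} = 50000000000000000/9 ≈ 5.56e+15.


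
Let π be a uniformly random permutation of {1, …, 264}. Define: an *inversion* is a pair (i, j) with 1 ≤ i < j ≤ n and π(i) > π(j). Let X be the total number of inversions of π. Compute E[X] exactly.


Write X = Σ X_I over the C(264, 2) = 34716 pairs i < j, with X_I the indicator of one inversion.
There are 34716 indicators.
For each fixed pair i < j, the values π(i) and π(j) are two distinct elements of {1, …, 264} in uniformly random order; by symmetry P[π(i) > π(j)] = 1/2.
By linearity: E[X] = 34716 · (1/2) = C(264, 2) · (1/2) = 34716/2 = 17358 ≈ 17358.00000.

E[X] = 17358 = 17358.00000.


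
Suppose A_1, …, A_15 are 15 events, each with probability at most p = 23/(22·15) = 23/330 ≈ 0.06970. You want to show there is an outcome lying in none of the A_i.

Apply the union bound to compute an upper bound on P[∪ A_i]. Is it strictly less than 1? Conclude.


Union bound: P[∪_{i=1}^{15} A_i] ≤ Σ_i P[A_i] ≤ 15·p = 15·(23/330) = 23/22.
Numerically: 23/22 ≈ 1.04545.
Is 23/22 < 1? NO.
Since the bound 23/22 is ≥ 1, the union bound is uninformative here; it does NOT by itself certify existence.

15·p = 23/22 ≈ 1.04545; existence NOT certified by the union bound.


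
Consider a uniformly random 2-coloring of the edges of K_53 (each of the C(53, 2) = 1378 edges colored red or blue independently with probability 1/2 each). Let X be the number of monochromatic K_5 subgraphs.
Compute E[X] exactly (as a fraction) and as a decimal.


Let X = Σ_S X_S over the C(53, 5) = 2869685 subsets S of size 5, where X_S = 1 if the K_5 on S is monochromatic.
For a fixed S, the K_5 on S has C(5, 2) = 10 edges. P[all 10 edges red] = (1/2)^10, and likewise for blue, so P[monochromatic] = 2·(1/2)^10 = 2^{1 − 10} = 1/512.
By linearity: E[X] = C(53, 5) · 2^{1 − 10} = 2869685 · 1/512 = 2869685/512.
Numerically: E[X] ≈ 5604.854.

E[X] = C(53,5)·2^(1−C(5,2)) = 2869685/512 ≈ 5604.854.


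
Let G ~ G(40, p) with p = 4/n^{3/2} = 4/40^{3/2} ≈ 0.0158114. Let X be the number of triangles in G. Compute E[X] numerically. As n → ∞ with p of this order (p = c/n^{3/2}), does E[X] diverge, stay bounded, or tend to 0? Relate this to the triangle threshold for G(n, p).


Number of potential triangles: C(40, 3) = 9880.
Each occurs with probability p³ ≈ (0.0158114)³ ≈ 3.95284708e-06.
By linearity: E[X] = C(40, 3)·p³ ≈ 9880 · 3.95284708e-06 ≈ 0.039054.
Since α = 3/2 > 1, p = c/n^{3/2} = o(1/n) is below the triangle threshold p ~ 1/n. Asymptotically E[X] ~ (c³/6)·n^{3(1−α)} = (4³/6)·n^{-1.5} → 0, so by Markov's inequality G has no triangles w.h.p.

E[X] ≈ 0.039054; in regime p = Θ(1/n^{3/2}) E[X] tends to 0 (below the triangle threshold p ~ 1/n).


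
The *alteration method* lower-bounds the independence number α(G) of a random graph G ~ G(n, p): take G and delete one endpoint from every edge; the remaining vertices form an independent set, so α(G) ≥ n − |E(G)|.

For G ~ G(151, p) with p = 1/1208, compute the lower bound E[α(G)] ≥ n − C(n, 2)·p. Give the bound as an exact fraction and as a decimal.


E[|E(G)|] = C(151, 2)·p = 11325 · (1/1208) = 75/8.
E[α(G)] ≥ n − E[|E(G)|] = 151 − 75/8 = 1133/8.
Numerically: ≈ 141.6250.
(This is only a lower bound; the true E[α(G)] may be larger.)

E[α(G)] ≥ 1133/8 ≈ 141.6250.


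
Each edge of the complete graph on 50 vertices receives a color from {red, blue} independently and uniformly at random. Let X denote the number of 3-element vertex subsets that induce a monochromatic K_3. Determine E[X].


Let X = Σ_S X_S over the C(50, 3) = 19600 subsets S of size 3, where X_S = 1 if the K_3 on S is monochromatic.
For a fixed S, the K_3 on S has C(3, 2) = 3 edges. P[all 3 edges red] = (1/2)^3, and likewise for blue, so P[monochromatic] = 2·(1/2)^3 = 2^{1 − 3} = 1/4.
By linearity of expectation: E[X] = C(50, 3) · 2^{1 − 3} = 19600 · 1/4 = 4900.
Numerically: E[X] ≈ 4900.0000.

E[X] = C(50,3)·2^(1−C(3,2)) = 4900 ≈ 4900.0000.


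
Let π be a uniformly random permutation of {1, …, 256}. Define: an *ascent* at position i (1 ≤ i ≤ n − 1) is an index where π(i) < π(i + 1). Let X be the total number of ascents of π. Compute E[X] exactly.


Write X = Σ X_I over i = 1, …, 255, with X_I the indicator of one ascent.
There are 255 indicators.
For each fixed i, the pair (π(i), π(i+1)) is a uniformly random ordered pair of distinct values from {1, …, 256}; by symmetry P[π(i) < π(i+1)] = 1/2.
By linearity: E[X] = 255 · (1/2) = (256 − 1) · (1/2) = 255/2 ≈ 127.500.

E[X] = 255/2 = 127.500.


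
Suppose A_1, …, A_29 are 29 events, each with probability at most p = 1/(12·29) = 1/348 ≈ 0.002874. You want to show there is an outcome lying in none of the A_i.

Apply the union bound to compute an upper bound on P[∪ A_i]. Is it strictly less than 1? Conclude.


Union bound: P[∪_{i=1}^{29} A_i] ≤ Σ_i P[A_i] ≤ 29·p = 29·(1/348) = 1/12.
Numerically: 1/12 ≈ 0.083333.
Is 1/12 < 1? YES.
Since P[∪ A_i] ≤ 1/12 < 1, the complement has P[∩ A_i^c] ≥ 1 − 1/12 = 11/12 > 0, so some outcome avoids every A_i.

29·p = 1/12 ≈ 0.083333; existence CERTIFIED by the union bound.


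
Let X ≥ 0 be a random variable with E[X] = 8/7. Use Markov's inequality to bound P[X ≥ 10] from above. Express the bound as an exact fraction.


μ = E[X] = 8/7, a = 10.
Markov: P[X ≥ 10] ≤ μ/a = (8/7)/10 = 4/35.
Numerically: ≈ 0.11429.
(Since a = 10 > μ = 1.14286, the bound 4/35 is < 1 and informative.)

P[X ≥ 10] ≤ 4/35 ≈ 0.11429.


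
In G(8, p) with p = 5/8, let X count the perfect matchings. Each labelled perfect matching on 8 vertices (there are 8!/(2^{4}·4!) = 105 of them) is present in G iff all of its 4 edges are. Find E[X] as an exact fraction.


K_8 has 8!/(2^{4}·4!) = 105 labelled perfect matchings.
For each such perfect matching H, let X_H = 1 if all 4 edges of H are present in G. Then P[X_H = 1] = p^{4} = (5/8)^{4} = 625/4096.
By linearity: E[X] = Σ_H E[X_H] = 105 · p^{4} = 105 · 625/4096 = 65625/4096.
Numerically: E[X] ≈ 16.

E[X] = 105 · (5/8)^{4} = 65625/4096 ≈ 16.


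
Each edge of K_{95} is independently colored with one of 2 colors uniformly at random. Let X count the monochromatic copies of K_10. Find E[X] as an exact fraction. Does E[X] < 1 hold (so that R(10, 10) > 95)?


E[X] = C(95, 10) · 2^{1 − 45} = 10104934117421 · 2^{−44} = 10104934117421/17592186044416.
As a reduced fraction: E[X] = 10104934117421/17592186044416 ≈ 0.574.
Is E[X] < 1? YES.
Since E[X] < 1, there exists a 2-coloring of K_{95} with no monochromatic K_10; hence R(10, 10) > 95.

E[X] = 10104934117421/17592186044416 ≈ 0.574; E[X] < 1, so R(10, 10) > 95.


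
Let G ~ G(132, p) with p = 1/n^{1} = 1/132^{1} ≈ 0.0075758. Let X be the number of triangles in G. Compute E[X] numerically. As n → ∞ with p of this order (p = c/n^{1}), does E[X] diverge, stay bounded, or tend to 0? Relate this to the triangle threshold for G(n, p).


Number of potential triangles: C(132, 3) = 374660.
Each occurs with probability p³ ≈ (0.0075758)³ ≈ 4.3478866e-07.
By linearity: E[X] = C(132, 3)·p³ ≈ 374660 · 4.3478866e-07 ≈ 0.16290.
Here α = 1, so p = 1/n is exactly at the triangle threshold p ~ 1/n. Asymptotically E[X] → c³/6 = 1³/6 = 1/6 ≈ 0.16667, a bounded constant. In this regime the triangle count is asymptotically Poisson(c³/6).

E[X] ≈ 0.16290; in regime p = Θ(1/n^{1}) E[X] stays bounded (at the triangle threshold p ~ 1/n).


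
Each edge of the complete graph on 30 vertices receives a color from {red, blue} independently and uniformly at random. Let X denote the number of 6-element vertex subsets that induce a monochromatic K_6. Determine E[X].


Let X = Σ_S X_S over the C(30, 6) = 593775 subsets S of size 6, where X_S = 1 if the K_6 on S is monochromatic.
For a fixed S, the K_6 on S has C(6, 2) = 15 edges. P[all 15 edges red] = (1/2)^15, and likewise for blue, so P[monochromatic] = 2·(1/2)^15 = 2^{1 − 15} = 1/16384.
By linearity: E[X] = C(30, 6) · 2^{1 − 15} = 593775 · 1/16384 = 593775/16384.
Numerically: E[X] ≈ 36.241.

E[X] = C(30,6)·2^(1−C(6,2)) = 593775/16384 ≈ 36.241.


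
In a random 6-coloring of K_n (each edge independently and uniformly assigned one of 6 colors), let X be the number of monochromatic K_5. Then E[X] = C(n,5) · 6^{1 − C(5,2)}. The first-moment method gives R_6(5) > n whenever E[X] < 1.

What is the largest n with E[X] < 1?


We need C(n, 5) · 6^{1 − 10} < 1, i.e. C(n, 5) < 6^{10 − 1} = 10077696.
Check values of n near the boundary:
  n = 64: C(64, 5) = 7624512; 7624512 < 10077696? YES
  n = 65: C(65, 5) = 8259888; 8259888 < 10077696? YES
  n = 66: C(66, 5) = 8936928; 8936928 < 10077696? YES
  n = 67: C(67, 5) = 9657648; 9657648 < 10077696? YES
  n = 68: C(68, 5) = 10424128; 10424128 < 10077696? NO
  n = 69: C(69, 5) = 11238513; 11238513 < 10077696? NO
The largest n with C(n, 5) < 10077696 is n = 67 (where E[X] = 67067/69984 ≈ 0.9583). Hence R_6(5) > 67, i.e. R_6(5) ≥ 68.

Largest n = 67; hence R_6(5) > 67.


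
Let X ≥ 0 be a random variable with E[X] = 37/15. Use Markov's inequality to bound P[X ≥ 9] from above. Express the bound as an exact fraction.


μ = E[X] = 37/15, a = 9.
Markov: P[X ≥ 9] ≤ μ/a = (37/15)/9 = 37/135.
Numerically: ≈ 0.27407.
(Since a = 9 > μ = 2.46667, the bound 37/135 is < 1 and informative.)

P[X ≥ 9] ≤ 37/135 ≈ 0.27407.


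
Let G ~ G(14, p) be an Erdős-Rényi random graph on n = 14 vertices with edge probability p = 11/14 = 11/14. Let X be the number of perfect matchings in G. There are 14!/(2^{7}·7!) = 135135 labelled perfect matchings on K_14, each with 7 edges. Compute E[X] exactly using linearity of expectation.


K_14 has 14!/(2^{7}·7!) = 135135 labelled perfect matchings.
For each such perfect matching H, let X_H = 1 if all 7 edges of H are present in G. Then P[X_H = 1] = p^{7} = (11/14)^{7} = 19487171/105413504.
Summing the indicators: E[X] = Σ_H E[X_H] = 135135 · p^{7} = 135135 · 19487171/105413504 = 376199836155/15059072.
Numerically: E[X] ≈ 2.5e+04.

E[X] = 135135 · (11/14)^{7} = 376199836155/15059072 ≈ 2.5e+04.


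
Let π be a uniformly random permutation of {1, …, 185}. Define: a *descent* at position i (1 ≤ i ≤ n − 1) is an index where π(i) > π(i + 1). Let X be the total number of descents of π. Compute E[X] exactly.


Write X = Σ X_I over i = 1, …, 184, with X_I the indicator of one descent.
There are 184 indicators.
For each fixed i, the pair (π(i), π(i+1)) is a uniformly random ordered pair of distinct values from {1, …, 185}; by symmetry P[π(i) > π(i+1)] = 1/2.
By linearity: E[X] = 184 · (1/2) = (185 − 1) · (1/2) = 92 ≈ 92.000000.

E[X] = 92 = 92.000000.


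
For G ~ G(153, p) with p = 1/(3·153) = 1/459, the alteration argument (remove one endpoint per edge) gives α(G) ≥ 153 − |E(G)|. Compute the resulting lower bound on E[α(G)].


E[|E(G)|] = C(153, 2)·p = 11628 · (1/459) = 76/3.
E[α(G)] ≥ n − E[|E(G)|] = 153 − 76/3 = 383/3.
Numerically: ≈ 127.666667.
(This is only a lower bound; the true E[α(G)] may be larger.)

E[α(G)] ≥ 383/3 ≈ 127.666667.


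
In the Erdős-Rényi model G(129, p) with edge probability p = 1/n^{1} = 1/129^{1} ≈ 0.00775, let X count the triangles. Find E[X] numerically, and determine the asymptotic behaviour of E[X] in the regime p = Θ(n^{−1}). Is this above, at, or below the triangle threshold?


Number of potential triangles: C(129, 3) = 349504.
Each occurs with probability p³ ≈ (0.00775)³ ≈ 4.65834e-07.
By linearity: E[X] = C(129, 3)·p³ ≈ 349504 · 4.65834e-07 ≈ 0.163.
Here α = 1, so p = 1/n is exactly at the triangle threshold p ~ 1/n. Asymptotically E[X] → c³/6 = 1³/6 = 1/6 ≈ 0.167, a bounded constant. In this regime the triangle count is asymptotically Poisson(c³/6).

E[X] ≈ 0.163; in regime p = Θ(1/n^{1}) E[X] stays bounded (at the triangle threshold p ~ 1/n).


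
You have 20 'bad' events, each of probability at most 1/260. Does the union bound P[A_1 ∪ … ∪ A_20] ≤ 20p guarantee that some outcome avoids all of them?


Union bound: P[∪_{i=1}^{20} A_i] ≤ Σ_i P[A_i] ≤ 20·p = 20·(1/260) = 1/13.
Numerically: 1/13 ≈ 0.0769.
Is 1/13 < 1? YES.
Since P[∪ A_i] ≤ 1/13 < 1, the complement has P[∩ A_i^c] ≥ 1 − 1/13 = 12/13 > 0, so some outcome avoids every A_i.

20·p = 1/13 ≈ 0.0769; existence CERTIFIED by the union bound.


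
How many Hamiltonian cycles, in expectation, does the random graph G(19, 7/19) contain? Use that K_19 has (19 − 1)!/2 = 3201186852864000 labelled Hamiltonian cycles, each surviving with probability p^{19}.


K_19 has (19 − 1)!/2 = 3201186852864000 labelled Hamiltonian cycles.
For each such Hamiltonian cycle H, let X_H = 1 if all 19 edges of H are present in G. Then P[X_H = 1] = p^{19} = (7/19)^{19} = 11398895185373143/1978419655660313589123979.
Summing the indicators: E[X] = Σ_H E[X_H] = 3201186852864000 · p^{19} = 3201186852864000 · 11398895185373143/1978419655660313589123979 = 36489993404591253525678231552000/1978419655660313589123979.
Numerically: E[X] ≈ 1.8444e+07.

E[X] = 3201186852864000 · (7/19)^{19} = 36489993404591253525678231552000/1978419655660313589123979 ≈ 1.8444e+07.


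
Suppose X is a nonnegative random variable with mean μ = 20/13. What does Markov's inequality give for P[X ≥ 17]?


μ = E[X] = 20/13, a = 17.
Markov: P[X ≥ 17] ≤ μ/a = (20/13)/17 = 20/221.
Numerically: ≈ 0.0905.
(Since a = 17 > μ = 1.5385, the bound 20/221 is < 1 and informative.)

P[X ≥ 17] ≤ 20/221 ≈ 0.0905.


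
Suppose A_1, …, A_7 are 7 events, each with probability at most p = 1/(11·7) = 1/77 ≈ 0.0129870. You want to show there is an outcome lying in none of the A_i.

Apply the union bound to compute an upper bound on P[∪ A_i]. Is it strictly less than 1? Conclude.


Union bound: P[∪_{i=1}^{7} A_i] ≤ Σ_i P[A_i] ≤ 7·p = 7·(1/77) = 1/11.
Numerically: 1/11 ≈ 0.0909091.
Is 1/11 < 1? YES.
Since P[∪ A_i] ≤ 1/11 < 1, the complement has P[∩ A_i^c] ≥ 1 − 1/11 = 10/11 > 0, so some outcome avoids every A_i.

7·p = 1/11 ≈ 0.0909091; existence CERTIFIED by the union bound.


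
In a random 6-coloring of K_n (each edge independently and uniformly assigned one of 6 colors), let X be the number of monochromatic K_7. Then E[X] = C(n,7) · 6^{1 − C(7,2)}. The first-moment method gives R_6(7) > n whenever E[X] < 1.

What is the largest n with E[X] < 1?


We need C(n, 7) · 6^{1 − 21} < 1, i.e. C(n, 7) < 6^{21 − 1} = 3656158440062976.
Check values of n near the boundary:
  n = 564: C(564, 7) = 3469685994423792; 3469685994423792 < 3656158440062976? YES
  n = 565: C(565, 7) = 3513212521235560; 3513212521235560 < 3656158440062976? YES
  n = 566: C(566, 7) = 3557206237959440; 3557206237959440 < 3656158440062976? YES
  n = 567: C(567, 7) = 3601671315933933; 3601671315933933 < 3656158440062976? YES
  n = 568: C(568, 7) = 3646611956239704; 3646611956239704 < 3656158440062976? YES
  n = 569: C(569, 7) = 3692032389858348; 3692032389858348 < 3656158440062976? NO
  n = 570: C(570, 7) = 3737936877831720; 3737936877831720 < 3656158440062976? NO
The largest n with C(n, 7) < 3656158440062976 is n = 568 (where E[X] = 16882462760369/16926659444736 ≈ 0.997). Hence R_6(7) > 568, i.e. R_6(7) ≥ 569.

Largest n = 568; hence R_6(7) > 568.


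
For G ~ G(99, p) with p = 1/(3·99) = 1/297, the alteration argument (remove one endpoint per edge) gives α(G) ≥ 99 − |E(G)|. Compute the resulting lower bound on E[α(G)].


E[|E(G)|] = C(99, 2)·p = 4851 · (1/297) = 49/3.
E[α(G)] ≥ n − E[|E(G)|] = 99 − 49/3 = 248/3.
Numerically: ≈ 82.6667.
(This is only a lower bound; the true E[α(G)] may be larger.)

E[α(G)] ≥ 248/3 ≈ 82.6667.


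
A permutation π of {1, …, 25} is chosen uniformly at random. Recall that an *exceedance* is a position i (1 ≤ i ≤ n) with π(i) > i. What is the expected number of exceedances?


Write X = Σ_{i=1}^{25} X_i, where X_i = 1_{π(i) > i}.
For each fixed i, π(i) is uniform over {1, …, 25} (marginal of a uniform permutation), so P[π(i) > i] = (n − i)/n. Summing: Σ_{i=1}^{25} (n − i)/n = (0 + 1 + … + 24)/25 = 25(25 − 1)/(2·25) = (25 − 1)/2.
Hence E[X] = Σ_{i=1}^{25} (25 − i)/25 = 12 ≈ 12.000000.

E[X] = 12 = 12.000000.


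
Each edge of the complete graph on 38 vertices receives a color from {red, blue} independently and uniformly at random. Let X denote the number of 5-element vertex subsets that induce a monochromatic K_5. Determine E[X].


Let X = Σ_S X_S over the C(38, 5) = 501942 subsets S of size 5, where X_S = 1 if the K_5 on S is monochromatic.
For a fixed S, the K_5 on S has C(5, 2) = 10 edges. P[all 10 edges red] = (1/2)^10, and likewise for blue, so P[monochromatic] = 2·(1/2)^10 = 2^{1 − 10} = 1/512.
By linearity: E[X] = C(38, 5) · 2^{1 − 10} = 501942 · 1/512 = 250971/256.
Numerically: E[X] ≈ 980.3555.

E[X] = C(38,5)·2^(1−C(5,2)) = 250971/256 ≈ 980.3555.


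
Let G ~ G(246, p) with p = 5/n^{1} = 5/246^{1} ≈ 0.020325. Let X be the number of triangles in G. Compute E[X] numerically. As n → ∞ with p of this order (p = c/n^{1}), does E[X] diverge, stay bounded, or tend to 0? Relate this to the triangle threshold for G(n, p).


Number of potential triangles: C(246, 3) = 2450980.
Each occurs with probability p³ ≈ (0.020325)³ ≈ 8.3966237e-06.
By linearity: E[X] = C(246, 3)·p³ ≈ 2450980 · 8.3966237e-06 ≈ 20.57996.
Here α = 1, so p = 5/n is exactly at the triangle threshold p ~ 1/n. Asymptotically E[X] → c³/6 = 5³/6 = 125/6 ≈ 20.83333, a bounded constant. In this regime the triangle count is asymptotically Poisson(c³/6).

E[X] ≈ 20.57996; in regime p = Θ(1/n^{1}) E[X] stays bounded (at the triangle threshold p ~ 1/n).
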